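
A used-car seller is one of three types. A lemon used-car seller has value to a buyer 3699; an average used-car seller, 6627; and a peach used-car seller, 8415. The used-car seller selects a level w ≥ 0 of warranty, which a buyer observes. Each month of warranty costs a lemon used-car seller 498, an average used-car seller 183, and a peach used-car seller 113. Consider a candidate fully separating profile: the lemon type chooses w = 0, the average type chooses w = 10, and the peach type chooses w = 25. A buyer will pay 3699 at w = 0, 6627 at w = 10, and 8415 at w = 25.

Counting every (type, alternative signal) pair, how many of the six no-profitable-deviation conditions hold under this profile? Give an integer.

6

Average (own payoff 6627 − 183×10 = 4797): to w=0 gives 3699 → no gain ✓; to w=25 gives 8415 − 183×25 = 3840 → no gain ✓.
Peach (own payoff 8415 − 113×25 = 5590): to w=0 gives 3699 → no gain ✓; to w=10 gives 6627 − 113×10 = 5497 → no gain ✓.
Lemon (own payoff 3699): to w=10 gives 6627 − 498×10 = 1647 → no gain ✓; to w=25 gives 8415 − 498×25 = -4035 → no gain ✓.
6 of the 6 constraints hold; this profile is a separating equilibrium.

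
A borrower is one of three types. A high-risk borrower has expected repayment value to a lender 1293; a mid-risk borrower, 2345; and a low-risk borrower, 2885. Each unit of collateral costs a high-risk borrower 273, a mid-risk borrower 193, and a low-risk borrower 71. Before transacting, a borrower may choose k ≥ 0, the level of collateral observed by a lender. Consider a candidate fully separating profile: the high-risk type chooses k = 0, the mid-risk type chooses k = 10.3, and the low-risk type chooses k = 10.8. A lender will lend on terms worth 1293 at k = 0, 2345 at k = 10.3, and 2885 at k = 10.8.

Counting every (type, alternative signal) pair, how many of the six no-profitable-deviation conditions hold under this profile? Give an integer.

Low-risk (own payoff 2885 − 71×10.8 = 2118.2): to k=0 gives 1293 → no gain ✓; to k=10.3 gives 2345 − 71×10.3 = 1613.7 → no gain ✓.
High-risk (own payoff 1293): to k=10.3 gives 2345 − 273×10.3 = -466.9 → no gain ✓; to k=10.8 gives 2885 − 273×10.8 = -63.4 → no gain ✓.
Mid-risk (own payoff 2345 − 193×10.3 = 357.1): to k=0 gives 1293 → profitable ✗; to k=10.8 gives 2885 − 193×10.8 = 800.6 → profitable ✗.
4 of the 6 constraints hold; not an equilibrium.

4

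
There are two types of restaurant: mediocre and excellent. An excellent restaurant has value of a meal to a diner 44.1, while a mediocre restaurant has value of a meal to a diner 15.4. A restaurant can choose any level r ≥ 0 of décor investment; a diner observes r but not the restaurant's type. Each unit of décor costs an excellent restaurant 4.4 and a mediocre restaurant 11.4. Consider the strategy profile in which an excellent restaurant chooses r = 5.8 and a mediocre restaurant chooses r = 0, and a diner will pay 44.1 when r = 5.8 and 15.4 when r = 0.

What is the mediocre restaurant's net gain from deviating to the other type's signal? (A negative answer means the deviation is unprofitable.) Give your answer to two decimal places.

Playing r = 0 the mediocre restaurant receives 15.4.
Deviating to r = 5.8 brings payment 44.1 at cost 11.4 × 5.8 = 66.12, netting -22.02.
Gain from deviating: -22.02 − 15.4 = -37.42.
The gain is negative, so the mediocre type's incentive-compatibility constraint is satisfied.

-37.42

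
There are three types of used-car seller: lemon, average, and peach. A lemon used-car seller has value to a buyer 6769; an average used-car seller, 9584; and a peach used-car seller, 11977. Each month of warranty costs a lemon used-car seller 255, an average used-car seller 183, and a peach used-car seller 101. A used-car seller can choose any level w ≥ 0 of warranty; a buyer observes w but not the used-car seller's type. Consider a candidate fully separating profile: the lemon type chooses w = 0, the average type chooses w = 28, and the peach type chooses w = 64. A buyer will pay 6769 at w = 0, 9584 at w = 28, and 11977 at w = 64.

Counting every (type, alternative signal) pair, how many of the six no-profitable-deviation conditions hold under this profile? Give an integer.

3

Average (own payoff 9584 − 183×28 = 4460): to w=0 gives 6769 → profitable ✗; to w=64 gives 11977 − 183×64 = 265 → no gain ✓.
Lemon (own payoff 6769): to w=28 gives 9584 − 255×28 = 2444 → no gain ✓; to w=64 gives 11977 − 255×64 = -4343 → no gain ✓.
Peach (own payoff 11977 − 101×64 = 5513): to w=0 gives 6769 → profitable ✗; to w=28 gives 9584 − 101×28 = 6756 → profitable ✗.
3 of the 6 constraints hold; not an equilibrium.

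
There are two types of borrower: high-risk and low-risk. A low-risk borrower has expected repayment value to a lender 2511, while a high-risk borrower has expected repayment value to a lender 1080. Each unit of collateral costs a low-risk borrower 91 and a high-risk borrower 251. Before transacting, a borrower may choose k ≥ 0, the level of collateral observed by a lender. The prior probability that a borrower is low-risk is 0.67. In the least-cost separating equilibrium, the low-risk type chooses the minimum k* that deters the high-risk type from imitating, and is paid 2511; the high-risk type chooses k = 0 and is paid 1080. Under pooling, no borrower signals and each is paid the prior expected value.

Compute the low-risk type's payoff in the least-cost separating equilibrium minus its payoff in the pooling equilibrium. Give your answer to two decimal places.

-46.58

Least-cost separating signal: k* solves 1080 = 2511 − 251·k*, so k* = (2511 − 1080)/251 ≈ 5.7012.
Low-risk type's separating payoff: 2511 − 91 × k* = 2511 − 91 × (2511 − 1080)/251 = 2511 − 130221/251 ≈ 1992.1912.
Pooling payoff: 0.67 × 2511 + 0.33 × 1080 = 2038.77.
Difference: 1992.1912 − 2038.77 = -46.5788, i.e. -46.58 to two decimal places.
The low-risk type would prefer the pooling outcome.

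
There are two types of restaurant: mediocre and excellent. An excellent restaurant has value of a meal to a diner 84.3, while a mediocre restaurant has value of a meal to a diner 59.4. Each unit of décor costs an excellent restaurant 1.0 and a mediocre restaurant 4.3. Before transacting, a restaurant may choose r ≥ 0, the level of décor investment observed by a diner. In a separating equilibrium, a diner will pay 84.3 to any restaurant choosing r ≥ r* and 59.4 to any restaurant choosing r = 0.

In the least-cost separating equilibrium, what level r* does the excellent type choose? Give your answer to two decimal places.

5.79

A mediocre restaurant choosing r = 0 receives 59.4.
Imitating at r* instead would pay 84.3 at cost 4.3·r*, netting 84.3 − 4.3·r*.
Indifference: 59.4 = 84.3 − 4.3·r*, so r* = (84.3 − 59.4) / 4.3 ≈ 5.79.
This is the mediocre type's binding incentive-compatibility constraint; any r ≥ 5.79 sustains separation on that side.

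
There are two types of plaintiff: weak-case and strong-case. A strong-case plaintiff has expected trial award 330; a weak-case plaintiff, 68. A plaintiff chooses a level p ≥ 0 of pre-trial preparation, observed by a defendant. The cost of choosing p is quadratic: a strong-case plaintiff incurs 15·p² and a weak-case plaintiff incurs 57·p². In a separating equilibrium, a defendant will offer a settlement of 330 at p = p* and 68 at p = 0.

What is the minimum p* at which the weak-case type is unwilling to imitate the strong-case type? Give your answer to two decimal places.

2.14

The weak-case type at p = 0 receives 68; imitating at p* yields 330 − 57·p*².
Indifference: 68 = 330 − 57·p*², so p*² = (330 − 68) / 57 ≈ 4.5965.
p* = √4.5965 ≈ 2.14.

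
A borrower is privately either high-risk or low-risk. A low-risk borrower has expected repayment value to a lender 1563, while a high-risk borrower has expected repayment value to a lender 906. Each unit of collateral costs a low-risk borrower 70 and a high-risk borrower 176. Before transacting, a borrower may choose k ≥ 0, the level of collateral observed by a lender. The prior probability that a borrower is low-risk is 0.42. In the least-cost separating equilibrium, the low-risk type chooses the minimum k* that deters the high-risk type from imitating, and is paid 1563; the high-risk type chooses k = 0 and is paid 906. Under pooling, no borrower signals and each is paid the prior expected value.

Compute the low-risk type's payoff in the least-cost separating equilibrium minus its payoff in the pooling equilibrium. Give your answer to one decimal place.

119.8

Least-cost separating signal: k* solves 906 = 1563 − 176·k*, so k* = (1563 − 906)/176 ≈ 3.7330.
Low-risk type's separating payoff: 1563 − 70 × k* = 1563 − 70 × (1563 − 906)/176 = 1563 − 45990/176 ≈ 1301.693.
Pooling payoff: 0.42 × 1563 + 0.58 × 906 = 1181.94.
Difference: 1301.693 − 1181.94 = 119.753, i.e. 119.8 to one decimal place.
The low-risk type prefers to separate.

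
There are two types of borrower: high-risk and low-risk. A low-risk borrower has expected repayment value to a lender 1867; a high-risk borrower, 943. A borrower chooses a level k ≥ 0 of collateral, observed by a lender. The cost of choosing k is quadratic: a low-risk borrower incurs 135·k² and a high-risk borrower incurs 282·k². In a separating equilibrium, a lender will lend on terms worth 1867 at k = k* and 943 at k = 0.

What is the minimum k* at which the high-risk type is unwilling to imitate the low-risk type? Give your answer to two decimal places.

The high-risk type at k = 0 receives 943; imitating at k* yields 1867 − 282·k*².
Indifference: 943 = 1867 − 282·k*², so k*² = (1867 − 943) / 282 ≈ 3.2766.
k* = √3.2766 ≈ 1.81.

1.81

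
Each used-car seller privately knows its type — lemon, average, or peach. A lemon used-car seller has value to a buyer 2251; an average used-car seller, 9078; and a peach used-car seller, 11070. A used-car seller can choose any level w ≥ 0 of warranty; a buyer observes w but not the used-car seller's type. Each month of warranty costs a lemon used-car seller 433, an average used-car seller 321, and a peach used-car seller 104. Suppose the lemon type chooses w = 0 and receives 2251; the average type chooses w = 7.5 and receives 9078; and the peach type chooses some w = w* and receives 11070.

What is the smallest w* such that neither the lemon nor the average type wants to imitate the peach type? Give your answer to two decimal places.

20.37

Average type (on-path payoff 9078 − 321×7.5 = 6670.5) won't mimic when 6670.5 ≥ 11070 − 321·w*, i.e. w* ≥ 13.71.
Lemon type (on-path payoff 2251) won't mimic when 2251 ≥ 11070 − 433·w*, i.e. w* ≥ 20.37.
Both must hold, so w* = max(20.37, 13.71) = 20.37. The lemon type's constraint binds.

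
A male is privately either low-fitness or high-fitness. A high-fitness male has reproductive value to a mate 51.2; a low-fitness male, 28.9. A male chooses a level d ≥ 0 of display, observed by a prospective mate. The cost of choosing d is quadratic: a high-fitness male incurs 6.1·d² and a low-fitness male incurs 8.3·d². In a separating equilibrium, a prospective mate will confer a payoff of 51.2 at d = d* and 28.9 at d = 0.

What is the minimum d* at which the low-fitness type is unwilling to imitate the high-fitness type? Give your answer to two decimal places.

1.64

The low-fitness type at d = 0 receives 28.9; imitating at d* yields 51.2 − 8.3·d*².
Indifference: 28.9 = 51.2 − 8.3·d*², so d*² = (51.2 − 28.9) / 8.3 ≈ 2.6867.
d* = √2.6867 ≈ 1.64.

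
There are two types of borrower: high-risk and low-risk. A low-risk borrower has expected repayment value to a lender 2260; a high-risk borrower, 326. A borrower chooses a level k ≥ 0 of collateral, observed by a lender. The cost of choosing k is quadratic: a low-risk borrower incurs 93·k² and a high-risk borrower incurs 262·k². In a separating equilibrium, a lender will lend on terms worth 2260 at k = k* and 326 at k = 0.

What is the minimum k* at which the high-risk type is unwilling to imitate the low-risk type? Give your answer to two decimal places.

2.72

The high-risk type at k = 0 receives 326; imitating at k* yields 2260 − 262·k*².
Indifference: 326 = 2260 − 262·k*², so k*² = (2260 − 326) / 262 ≈ 7.3817.
k* = √7.3817 ≈ 2.72.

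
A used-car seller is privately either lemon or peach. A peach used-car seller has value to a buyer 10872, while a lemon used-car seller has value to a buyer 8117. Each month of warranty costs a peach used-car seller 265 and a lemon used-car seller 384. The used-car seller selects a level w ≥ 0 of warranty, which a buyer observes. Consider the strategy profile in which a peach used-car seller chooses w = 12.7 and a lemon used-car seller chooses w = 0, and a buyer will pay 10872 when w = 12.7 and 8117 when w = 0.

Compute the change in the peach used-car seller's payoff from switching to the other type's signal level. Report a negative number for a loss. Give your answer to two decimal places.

Playing w = 12.7 the peach used-car seller receives 10872 − 265 × 12.7 = 7506.5.
Deviating to w = 0 yields 8117 instead.
Gain from deviating: 8117 − 7506.5 = 610.50.
The gain is positive, so the peach type's incentive-compatibility constraint is violated — this profile is not a separating equilibrium.

610.50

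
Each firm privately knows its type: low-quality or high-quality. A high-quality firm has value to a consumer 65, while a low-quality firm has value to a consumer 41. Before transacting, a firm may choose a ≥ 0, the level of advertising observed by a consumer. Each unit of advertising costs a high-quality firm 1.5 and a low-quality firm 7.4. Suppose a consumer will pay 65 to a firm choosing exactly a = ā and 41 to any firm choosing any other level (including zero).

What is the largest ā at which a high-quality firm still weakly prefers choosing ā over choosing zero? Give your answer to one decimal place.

Choosing ā yields the high-quality type 65 − 1.5·ā; choosing zero yields 41.
The high-quality type is indifferent at 65 − 1.5·ā = 41, i.e. ā = (65 − 41) / 1.5 = 16.0.
For any ā above 16.0 the high-quality type would rather pool at zero, so separation collapses.

16.0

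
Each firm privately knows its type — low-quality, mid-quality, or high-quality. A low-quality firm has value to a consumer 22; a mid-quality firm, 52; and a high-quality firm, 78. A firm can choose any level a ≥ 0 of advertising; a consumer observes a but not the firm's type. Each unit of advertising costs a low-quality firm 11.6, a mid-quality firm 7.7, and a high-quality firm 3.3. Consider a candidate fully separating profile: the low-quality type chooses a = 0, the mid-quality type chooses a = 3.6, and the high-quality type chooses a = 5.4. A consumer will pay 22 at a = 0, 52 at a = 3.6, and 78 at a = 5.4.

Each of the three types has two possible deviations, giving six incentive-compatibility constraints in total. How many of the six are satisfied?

5

Low-quality (own payoff 22): to a=3.6 gives 52 − 11.6×3.6 = 10.24 → no gain ✓; to a=5.4 gives 78 − 11.6×5.4 = 15.36 → no gain ✓.
Mid-quality (own payoff 52 − 7.7×3.6 = 24.28): to a=0 gives 22 → no gain ✓; to a=5.4 gives 78 − 7.7×5.4 = 36.42 → profitable ✗.
High-quality (own payoff 78 − 3.3×5.4 = 60.18): to a=0 gives 22 → no gain ✓; to a=3.6 gives 52 − 3.3×3.6 = 40.12 → no gain ✓.
5 of the 6 constraints hold; not an equilibrium.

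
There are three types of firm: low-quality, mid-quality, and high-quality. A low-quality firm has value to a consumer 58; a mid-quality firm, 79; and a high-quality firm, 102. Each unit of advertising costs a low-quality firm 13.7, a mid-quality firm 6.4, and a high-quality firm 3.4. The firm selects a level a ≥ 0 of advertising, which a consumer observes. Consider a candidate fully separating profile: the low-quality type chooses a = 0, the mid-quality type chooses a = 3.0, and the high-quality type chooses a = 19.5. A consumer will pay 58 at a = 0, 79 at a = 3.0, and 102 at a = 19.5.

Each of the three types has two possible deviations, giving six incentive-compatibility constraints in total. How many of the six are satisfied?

Low-quality (own payoff 58): to a=3.0 gives 79 − 13.7×3.0 = 37.9 → no gain ✓; to a=19.5 gives 102 − 13.7×19.5 = -165.15 → no gain ✓.
High-quality (own payoff 102 − 3.4×19.5 = 35.7): to a=0 gives 58 → profitable ✗; to a=3.0 gives 79 − 3.4×3.0 = 68.8 → profitable ✗.
Mid-quality (own payoff 79 − 6.4×3.0 = 59.8): to a=0 gives 58 → no gain ✓; to a=19.5 gives 102 − 6.4×19.5 = -22.8 → no gain ✓.
4 of the 6 constraints hold; not an equilibrium.

4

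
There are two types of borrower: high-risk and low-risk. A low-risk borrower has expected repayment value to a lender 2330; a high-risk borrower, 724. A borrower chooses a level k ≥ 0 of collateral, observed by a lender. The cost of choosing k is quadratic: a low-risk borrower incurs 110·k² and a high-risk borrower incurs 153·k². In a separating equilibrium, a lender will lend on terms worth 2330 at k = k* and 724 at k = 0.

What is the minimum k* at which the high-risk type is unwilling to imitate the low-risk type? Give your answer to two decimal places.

3.24

The high-risk type at k = 0 receives 724; imitating at k* yields 2330 − 153·k*².
Indifference: 724 = 2330 − 153·k*², so k*² = (2330 − 724) / 153 ≈ 10.4967.
k* = √10.4967 ≈ 3.24.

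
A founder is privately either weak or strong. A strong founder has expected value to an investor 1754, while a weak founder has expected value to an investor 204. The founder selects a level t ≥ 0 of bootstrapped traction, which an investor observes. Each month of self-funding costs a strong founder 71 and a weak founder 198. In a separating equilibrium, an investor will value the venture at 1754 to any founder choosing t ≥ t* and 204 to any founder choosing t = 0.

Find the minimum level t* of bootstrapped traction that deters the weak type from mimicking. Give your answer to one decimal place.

7.8

A weak founder choosing t = 0 receives 204.
Imitating at t* instead would pay 1754 at cost 198·t*, netting 1754 − 198·t*.
Indifference: 204 = 1754 − 198·t*, so t* = (1754 − 204) / 198 ≈ 7.8.
This is the weak type's binding incentive-compatibility constraint; any t ≥ 7.8 sustains separation on that side.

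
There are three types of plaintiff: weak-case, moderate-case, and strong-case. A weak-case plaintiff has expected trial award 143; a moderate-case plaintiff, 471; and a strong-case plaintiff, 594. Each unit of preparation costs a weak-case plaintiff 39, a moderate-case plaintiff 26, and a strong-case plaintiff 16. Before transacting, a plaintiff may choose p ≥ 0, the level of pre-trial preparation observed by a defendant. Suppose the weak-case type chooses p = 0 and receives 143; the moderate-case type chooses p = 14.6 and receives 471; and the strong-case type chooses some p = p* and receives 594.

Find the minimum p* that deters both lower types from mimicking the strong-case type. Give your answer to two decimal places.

19.33

Moderate-case type (on-path payoff 471 − 26×14.6 = 91.4) won't mimic when 91.4 ≥ 594 − 26·p*, i.e. p* ≥ 19.33.
Weak-case type (on-path payoff 143) won't mimic when 143 ≥ 594 − 39·p*, i.e. p* ≥ 11.56.
Both must hold, so p* = max(11.56, 19.33) = 19.33. The moderate-case type's constraint binds.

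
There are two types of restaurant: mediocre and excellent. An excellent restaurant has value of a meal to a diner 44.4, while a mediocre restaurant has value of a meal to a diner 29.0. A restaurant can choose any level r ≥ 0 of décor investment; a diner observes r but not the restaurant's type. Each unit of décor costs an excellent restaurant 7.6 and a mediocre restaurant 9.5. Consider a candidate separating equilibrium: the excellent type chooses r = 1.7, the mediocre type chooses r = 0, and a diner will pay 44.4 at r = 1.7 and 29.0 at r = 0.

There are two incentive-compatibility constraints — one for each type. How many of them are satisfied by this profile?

Excellent type: signal → 44.4 − 7.6 × 1.7 = 31.48; deviate to 0 → 29.0. IC holds (31.48 ≥ 29.0).
Mediocre type: stay at 0 → 29.0; mimic → 44.4 − 9.5 × 1.7 = 28.25. IC holds (29.0 ≥ 28.25).
2 of 2 constraints hold, so this is a separating equilibrium.

2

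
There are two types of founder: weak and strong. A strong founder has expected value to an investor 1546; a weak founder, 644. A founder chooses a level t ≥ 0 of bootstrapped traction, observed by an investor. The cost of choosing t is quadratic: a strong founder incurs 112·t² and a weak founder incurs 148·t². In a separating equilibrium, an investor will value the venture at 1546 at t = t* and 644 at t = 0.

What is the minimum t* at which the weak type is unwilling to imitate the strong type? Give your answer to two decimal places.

2.47

The weak type at t = 0 receives 644; imitating at t* yields 1546 − 148·t*².
Indifference: 644 = 1546 − 148·t*², so t*² = (1546 − 644) / 148 ≈ 6.0946.
t* = √6.0946 ≈ 2.47.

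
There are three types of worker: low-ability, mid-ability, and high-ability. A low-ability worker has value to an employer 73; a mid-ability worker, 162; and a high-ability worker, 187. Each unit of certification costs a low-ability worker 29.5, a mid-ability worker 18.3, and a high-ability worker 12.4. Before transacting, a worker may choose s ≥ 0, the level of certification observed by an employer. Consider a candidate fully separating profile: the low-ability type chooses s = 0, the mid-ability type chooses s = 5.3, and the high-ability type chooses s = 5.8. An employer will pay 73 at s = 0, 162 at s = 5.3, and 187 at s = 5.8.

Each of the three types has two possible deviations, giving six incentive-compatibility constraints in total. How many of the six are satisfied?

Low-ability (own payoff 73): to s=5.3 gives 162 − 29.5×5.3 = 5.65 → no gain ✓; to s=5.8 gives 187 − 29.5×5.8 = 15.9 → no gain ✓.
Mid-ability (own payoff 162 − 18.3×5.3 = 65.01): to s=0 gives 73 → profitable ✗; to s=5.8 gives 187 − 18.3×5.8 = 80.86 → profitable ✗.
High-ability (own payoff 187 − 12.4×5.8 = 115.08): to s=0 gives 73 → no gain ✓; to s=5.3 gives 162 − 12.4×5.3 = 96.28 → no gain ✓.
4 of the 6 constraints hold; not an equilibrium.

4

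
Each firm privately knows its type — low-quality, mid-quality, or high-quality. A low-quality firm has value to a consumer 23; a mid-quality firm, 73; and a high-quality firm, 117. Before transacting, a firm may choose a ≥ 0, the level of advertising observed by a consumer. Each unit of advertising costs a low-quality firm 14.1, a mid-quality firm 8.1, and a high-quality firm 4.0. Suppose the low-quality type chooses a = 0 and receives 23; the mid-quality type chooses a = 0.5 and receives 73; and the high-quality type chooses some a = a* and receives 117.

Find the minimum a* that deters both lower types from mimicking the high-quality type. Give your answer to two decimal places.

Low-quality type (on-path payoff 23) won't mimic when 23 ≥ 117 − 14.1·a*, i.e. a* ≥ 6.67.
Mid-quality type (on-path payoff 73 − 8.1×0.5 = 68.95) won't mimic when 68.95 ≥ 117 − 8.1·a*, i.e. a* ≥ 5.93.
Both must hold, so a* = max(6.67, 5.93) = 6.67. The low-quality type's constraint binds.

6.67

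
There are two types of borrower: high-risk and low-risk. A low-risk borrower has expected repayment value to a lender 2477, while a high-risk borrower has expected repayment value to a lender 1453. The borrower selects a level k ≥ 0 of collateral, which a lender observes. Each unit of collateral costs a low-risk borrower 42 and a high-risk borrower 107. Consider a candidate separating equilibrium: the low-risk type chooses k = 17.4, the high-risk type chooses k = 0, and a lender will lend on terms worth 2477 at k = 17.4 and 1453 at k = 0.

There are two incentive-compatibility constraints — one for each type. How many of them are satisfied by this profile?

Low-risk type: signal → 2477 − 42 × 17.4 = 1746.2; deviate to 0 → 1453. IC holds (1746.2 ≥ 1453).
High-risk type: stay at 0 → 1453; mimic → 2477 − 107 × 17.4 = 615.2. IC holds (1453 ≥ 615.2).
2 of 2 constraints hold, so this is a separating equilibrium.

2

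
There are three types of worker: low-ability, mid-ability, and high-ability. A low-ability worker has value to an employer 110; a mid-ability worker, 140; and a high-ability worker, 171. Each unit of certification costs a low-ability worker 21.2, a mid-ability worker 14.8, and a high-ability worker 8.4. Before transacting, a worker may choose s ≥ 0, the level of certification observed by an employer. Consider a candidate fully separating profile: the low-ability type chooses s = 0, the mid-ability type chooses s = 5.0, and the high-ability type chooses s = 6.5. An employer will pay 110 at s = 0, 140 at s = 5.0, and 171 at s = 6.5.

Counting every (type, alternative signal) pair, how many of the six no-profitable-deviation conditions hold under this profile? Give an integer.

4

High-ability (own payoff 171 − 8.4×6.5 = 116.4): to s=0 gives 110 → no gain ✓; to s=5.0 gives 140 − 8.4×5.0 = 98 → no gain ✓.
Low-ability (own payoff 110): to s=5.0 gives 140 − 21.2×5.0 = 34 → no gain ✓; to s=6.5 gives 171 − 21.2×6.5 = 33.2 → no gain ✓.
Mid-ability (own payoff 140 − 14.8×5.0 = 66): to s=0 gives 110 → profitable ✗; to s=6.5 gives 171 − 14.8×6.5 = 74.8 → profitable ✗.
4 of the 6 constraints hold; not an equilibrium.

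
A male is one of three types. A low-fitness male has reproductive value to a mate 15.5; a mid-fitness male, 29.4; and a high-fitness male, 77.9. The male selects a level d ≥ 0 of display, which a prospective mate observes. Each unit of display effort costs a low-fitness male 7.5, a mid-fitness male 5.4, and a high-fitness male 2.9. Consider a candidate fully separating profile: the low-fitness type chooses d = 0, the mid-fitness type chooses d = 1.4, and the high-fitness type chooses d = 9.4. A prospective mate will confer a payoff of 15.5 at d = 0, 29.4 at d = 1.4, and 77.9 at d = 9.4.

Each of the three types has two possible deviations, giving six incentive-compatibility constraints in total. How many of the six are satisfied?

Low-fitness (own payoff 15.5): to d=1.4 gives 29.4 − 7.5×1.4 = 18.9 → profitable ✗; to d=9.4 gives 77.9 − 7.5×9.4 = 7.4 → no gain ✓.
Mid-fitness (own payoff 29.4 − 5.4×1.4 = 21.84): to d=0 gives 15.5 → no gain ✓; to d=9.4 gives 77.9 − 5.4×9.4 = 27.14 → profitable ✗.
High-fitness (own payoff 77.9 − 2.9×9.4 = 50.64): to d=0 gives 15.5 → no gain ✓; to d=1.4 gives 29.4 − 2.9×1.4 = 25.34 → no gain ✓.
4 of the 6 constraints hold; not an equilibrium.

4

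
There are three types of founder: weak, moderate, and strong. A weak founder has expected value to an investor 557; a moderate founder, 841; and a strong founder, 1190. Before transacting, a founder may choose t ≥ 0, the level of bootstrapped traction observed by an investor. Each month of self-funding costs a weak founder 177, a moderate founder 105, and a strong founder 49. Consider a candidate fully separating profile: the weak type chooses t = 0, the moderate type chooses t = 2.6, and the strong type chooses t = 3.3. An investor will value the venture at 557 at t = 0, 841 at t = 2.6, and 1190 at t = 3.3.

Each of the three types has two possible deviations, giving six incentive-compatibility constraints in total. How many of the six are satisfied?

Moderate (own payoff 841 − 105×2.6 = 568): to t=0 gives 557 → no gain ✓; to t=3.3 gives 1190 − 105×3.3 = 843.5 → profitable ✗.
Weak (own payoff 557): to t=2.6 gives 841 − 177×2.6 = 380.8 → no gain ✓; to t=3.3 gives 1190 − 177×3.3 = 605.9 → profitable ✗.
Strong (own payoff 1190 − 49×3.3 = 1028.3): to t=0 gives 557 → no gain ✓; to t=2.6 gives 841 − 49×2.6 = 713.6 → no gain ✓.
4 of the 6 constraints hold; not an equilibrium.

4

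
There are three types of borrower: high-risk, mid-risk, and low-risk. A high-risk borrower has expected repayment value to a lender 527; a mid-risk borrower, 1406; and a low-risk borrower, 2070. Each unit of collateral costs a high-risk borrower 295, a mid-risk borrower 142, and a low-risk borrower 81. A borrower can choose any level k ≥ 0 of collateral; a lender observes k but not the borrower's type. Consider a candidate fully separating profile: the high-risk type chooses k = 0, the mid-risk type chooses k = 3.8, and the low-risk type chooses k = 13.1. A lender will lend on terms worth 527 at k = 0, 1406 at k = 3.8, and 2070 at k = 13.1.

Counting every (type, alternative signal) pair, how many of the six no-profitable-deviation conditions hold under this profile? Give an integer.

Mid-risk (own payoff 1406 − 142×3.8 = 866.4): to k=0 gives 527 → no gain ✓; to k=13.1 gives 2070 − 142×13.1 = 209.8 → no gain ✓.
Low-risk (own payoff 2070 − 81×13.1 = 1008.9): to k=0 gives 527 → no gain ✓; to k=3.8 gives 1406 − 81×3.8 = 1098.2 → profitable ✗.
High-risk (own payoff 527): to k=3.8 gives 1406 − 295×3.8 = 285 → no gain ✓; to k=13.1 gives 2070 − 295×13.1 = -1794.5 → no gain ✓.
5 of the 6 constraints hold; not an equilibrium.

5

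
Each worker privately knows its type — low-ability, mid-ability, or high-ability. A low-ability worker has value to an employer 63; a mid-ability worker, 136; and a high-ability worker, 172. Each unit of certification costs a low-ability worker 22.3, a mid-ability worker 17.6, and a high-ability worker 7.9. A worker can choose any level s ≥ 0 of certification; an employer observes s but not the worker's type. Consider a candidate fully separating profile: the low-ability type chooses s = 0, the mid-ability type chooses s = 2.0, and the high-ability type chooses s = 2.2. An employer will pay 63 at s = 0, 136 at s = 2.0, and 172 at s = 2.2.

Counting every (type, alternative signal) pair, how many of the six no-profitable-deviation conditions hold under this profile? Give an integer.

High-ability (own payoff 172 − 7.9×2.2 = 154.62): to s=0 gives 63 → no gain ✓; to s=2.0 gives 136 − 7.9×2.0 = 120.2 → no gain ✓.
Mid-ability (own payoff 136 − 17.6×2.0 = 100.8): to s=0 gives 63 → no gain ✓; to s=2.2 gives 172 − 17.6×2.2 = 133.28 → profitable ✗.
Low-ability (own payoff 63): to s=2.0 gives 136 − 22.3×2.0 = 91.4 → profitable ✗; to s=2.2 gives 172 − 22.3×2.2 = 122.94 → profitable ✗.
3 of the 6 constraints hold; not an equilibrium.

3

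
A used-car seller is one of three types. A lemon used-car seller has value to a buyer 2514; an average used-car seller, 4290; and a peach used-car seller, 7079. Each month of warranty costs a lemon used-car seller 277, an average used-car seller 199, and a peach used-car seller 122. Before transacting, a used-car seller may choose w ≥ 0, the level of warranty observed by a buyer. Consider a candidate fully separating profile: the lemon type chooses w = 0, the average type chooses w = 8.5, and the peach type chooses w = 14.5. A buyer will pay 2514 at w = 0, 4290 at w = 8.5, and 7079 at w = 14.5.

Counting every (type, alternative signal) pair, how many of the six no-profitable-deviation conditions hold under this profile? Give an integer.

Peach (own payoff 7079 − 122×14.5 = 5310): to w=0 gives 2514 → no gain ✓; to w=8.5 gives 4290 − 122×8.5 = 3253 → no gain ✓.
Lemon (own payoff 2514): to w=8.5 gives 4290 − 277×8.5 = 1935.5 → no gain ✓; to w=14.5 gives 7079 − 277×14.5 = 3062.5 → profitable ✗.
Average (own payoff 4290 − 199×8.5 = 2598.5): to w=0 gives 2514 → no gain ✓; to w=14.5 gives 7079 − 199×14.5 = 4193.5 → profitable ✗.
4 of the 6 constraints hold; not an equilibrium.

4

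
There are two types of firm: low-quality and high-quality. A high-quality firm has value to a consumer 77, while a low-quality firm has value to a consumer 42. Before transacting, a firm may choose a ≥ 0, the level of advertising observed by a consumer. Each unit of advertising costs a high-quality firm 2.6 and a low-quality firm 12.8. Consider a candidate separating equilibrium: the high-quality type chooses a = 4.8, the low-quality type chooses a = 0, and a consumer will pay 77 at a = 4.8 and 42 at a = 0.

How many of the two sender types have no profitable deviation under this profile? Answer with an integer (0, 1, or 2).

High-quality type: signal → 77 − 2.6 × 4.8 = 64.52; deviate to 0 → 42. IC holds (64.52 ≥ 42).
Low-quality type: stay at 0 → 42; mimic → 77 − 12.8 × 4.8 = 15.56. IC holds (42 ≥ 15.56).
2 of 2 constraints hold, so this is a separating equilibrium.

2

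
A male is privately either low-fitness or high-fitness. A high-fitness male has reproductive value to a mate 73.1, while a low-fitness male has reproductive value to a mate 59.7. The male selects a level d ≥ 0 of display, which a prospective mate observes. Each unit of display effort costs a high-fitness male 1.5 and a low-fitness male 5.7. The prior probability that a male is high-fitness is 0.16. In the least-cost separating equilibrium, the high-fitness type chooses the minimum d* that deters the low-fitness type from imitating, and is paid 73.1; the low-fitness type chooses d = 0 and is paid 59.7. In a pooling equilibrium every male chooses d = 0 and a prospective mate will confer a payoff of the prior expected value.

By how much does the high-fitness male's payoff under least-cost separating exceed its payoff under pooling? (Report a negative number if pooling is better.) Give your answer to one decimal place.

7.7

Least-cost separating signal: d* solves 59.7 = 73.1 − 5.7·d*, so d* = (73.1 − 59.7)/5.7 ≈ 2.3509.
High-fitness type's separating payoff: 73.1 − 1.5 × d* = 73.1 − 1.5 × (73.1 − 59.7)/5.7 = 73.1 − 20.1/5.7 ≈ 69.574.
Pooling payoff: 0.16 × 73.1 + 0.84 × 59.7 = 61.844.
Difference: 69.574 − 61.844 = 7.73, i.e. 7.7 to one decimal place.
The high-fitness type prefers to separate.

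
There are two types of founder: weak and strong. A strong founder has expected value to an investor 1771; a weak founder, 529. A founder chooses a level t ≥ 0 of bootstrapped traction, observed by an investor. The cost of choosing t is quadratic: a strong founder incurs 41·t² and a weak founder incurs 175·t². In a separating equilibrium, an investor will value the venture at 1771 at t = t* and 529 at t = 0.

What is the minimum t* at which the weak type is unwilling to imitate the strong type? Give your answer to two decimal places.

2.66

The weak type at t = 0 receives 529; imitating at t* yields 1771 − 175·t*².
Indifference: 529 = 1771 − 175·t*², so t*² = (1771 − 529) / 175 ≈ 7.0971.
t* = √7.0971 ≈ 2.66.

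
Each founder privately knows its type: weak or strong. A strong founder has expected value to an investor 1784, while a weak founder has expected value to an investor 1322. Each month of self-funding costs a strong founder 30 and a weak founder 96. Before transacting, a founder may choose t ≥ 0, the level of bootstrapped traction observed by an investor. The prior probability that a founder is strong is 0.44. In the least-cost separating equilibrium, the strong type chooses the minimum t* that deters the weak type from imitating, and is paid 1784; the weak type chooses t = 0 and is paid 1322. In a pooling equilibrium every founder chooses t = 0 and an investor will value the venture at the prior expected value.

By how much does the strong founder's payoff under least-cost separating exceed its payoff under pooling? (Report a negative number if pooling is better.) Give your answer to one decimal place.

114.3

Least-cost separating signal: t* solves 1322 = 1784 − 96·t*, so t* = (1784 − 1322)/96 = 4.8125.
Strong type's separating payoff: 1784 − 30 × t* = 1784 − 30 × (1784 − 1322)/96 = 1784 − 13860/96 = 1639.625.
Pooling payoff: 0.44 × 1784 + 0.56 × 1322 = 1525.28.
Difference: 1639.625 − 1525.28 = 114.345, i.e. 114.3 to one decimal place.
The strong type prefers to separate.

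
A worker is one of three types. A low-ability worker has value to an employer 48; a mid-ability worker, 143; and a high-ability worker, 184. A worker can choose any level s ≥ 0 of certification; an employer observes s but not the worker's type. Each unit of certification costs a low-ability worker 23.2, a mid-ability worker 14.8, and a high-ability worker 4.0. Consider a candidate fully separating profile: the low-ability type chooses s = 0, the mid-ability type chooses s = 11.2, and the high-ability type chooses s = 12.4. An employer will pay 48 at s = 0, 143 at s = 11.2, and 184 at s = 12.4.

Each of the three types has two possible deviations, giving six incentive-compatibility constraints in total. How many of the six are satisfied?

4

Mid-ability (own payoff 143 − 14.8×11.2 = -22.76): to s=0 gives 48 → profitable ✗; to s=12.4 gives 184 − 14.8×12.4 = 0.48 → profitable ✗.
High-ability (own payoff 184 − 4.0×12.4 = 134.4): to s=0 gives 48 → no gain ✓; to s=11.2 gives 143 − 4.0×11.2 = 98.2 → no gain ✓.
Low-ability (own payoff 48): to s=11.2 gives 143 − 23.2×11.2 = -116.84 → no gain ✓; to s=12.4 gives 184 − 23.2×12.4 = -103.68 → no gain ✓.
4 of the 6 constraints hold; not an equilibrium.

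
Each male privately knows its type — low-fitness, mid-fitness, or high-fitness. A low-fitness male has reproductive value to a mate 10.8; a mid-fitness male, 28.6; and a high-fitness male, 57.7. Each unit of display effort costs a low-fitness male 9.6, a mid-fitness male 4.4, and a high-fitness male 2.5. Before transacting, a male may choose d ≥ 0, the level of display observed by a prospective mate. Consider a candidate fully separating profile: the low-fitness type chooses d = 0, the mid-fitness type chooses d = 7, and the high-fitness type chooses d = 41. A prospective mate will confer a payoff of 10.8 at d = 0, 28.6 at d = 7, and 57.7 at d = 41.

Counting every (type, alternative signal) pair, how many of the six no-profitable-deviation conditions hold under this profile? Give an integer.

High-fitness (own payoff 57.7 − 2.5×41 = -44.8): to d=0 gives 10.8 → profitable ✗; to d=7 gives 28.6 − 2.5×7 = 11.1 → profitable ✗.
Low-fitness (own payoff 10.8): to d=7 gives 28.6 − 9.6×7 = -38.6 → no gain ✓; to d=41 gives 57.7 − 9.6×41 = -335.9 → no gain ✓.
Mid-fitness (own payoff 28.6 − 4.4×7 = -2.2): to d=0 gives 10.8 → profitable ✗; to d=41 gives 57.7 − 4.4×41 = -122.7 → no gain ✓.
3 of the 6 constraints hold; not an equilibrium.

3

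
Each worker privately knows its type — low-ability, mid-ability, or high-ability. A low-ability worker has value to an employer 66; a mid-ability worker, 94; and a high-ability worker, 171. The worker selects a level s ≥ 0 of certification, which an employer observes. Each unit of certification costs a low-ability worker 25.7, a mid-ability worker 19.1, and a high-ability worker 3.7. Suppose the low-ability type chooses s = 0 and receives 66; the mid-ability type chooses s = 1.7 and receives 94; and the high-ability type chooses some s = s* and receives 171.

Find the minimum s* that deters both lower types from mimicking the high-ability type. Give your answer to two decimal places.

5.73

Low-ability type (on-path payoff 66) won't mimic when 66 ≥ 171 − 25.7·s*, i.e. s* ≥ 4.09.
Mid-ability type (on-path payoff 94 − 19.1×1.7 = 61.53) won't mimic when 61.53 ≥ 171 − 19.1·s*, i.e. s* ≥ 5.73.
Both must hold, so s* = max(4.09, 5.73) = 5.73. The mid-ability type's constraint binds.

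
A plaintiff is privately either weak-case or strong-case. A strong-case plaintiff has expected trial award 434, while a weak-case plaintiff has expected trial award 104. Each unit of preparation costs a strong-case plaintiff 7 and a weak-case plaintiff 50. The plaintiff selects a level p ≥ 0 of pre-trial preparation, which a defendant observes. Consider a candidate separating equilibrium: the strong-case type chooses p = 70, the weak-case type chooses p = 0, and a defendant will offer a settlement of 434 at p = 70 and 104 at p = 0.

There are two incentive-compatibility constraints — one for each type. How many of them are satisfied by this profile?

1

Weak-case type: stay at 0 → 104; mimic → 434 − 50 × 70 = -3066. IC holds (104 ≥ -3066).
Strong-case type: signal → 434 − 7 × 70 = -56; deviate to 0 → 104. IC fails (-56 < 104).
1 of 2 constraints hold, so this profile is not an equilibrium.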